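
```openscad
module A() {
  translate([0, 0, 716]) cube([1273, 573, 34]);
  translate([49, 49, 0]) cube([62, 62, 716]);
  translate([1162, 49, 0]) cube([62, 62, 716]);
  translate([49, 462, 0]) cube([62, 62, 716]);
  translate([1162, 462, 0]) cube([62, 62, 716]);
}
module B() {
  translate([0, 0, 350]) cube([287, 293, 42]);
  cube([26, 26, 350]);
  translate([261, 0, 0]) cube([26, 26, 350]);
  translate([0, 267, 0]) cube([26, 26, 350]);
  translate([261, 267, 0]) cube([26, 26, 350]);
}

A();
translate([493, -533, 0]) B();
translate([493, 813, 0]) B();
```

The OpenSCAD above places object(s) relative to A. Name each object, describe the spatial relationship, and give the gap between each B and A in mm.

Each stool's nearest face is 240 mm from the table's bounding box.

A is a table. B is a stool. Two stools sit around the table at the −y, +y sides. The gap between each stool and the table is 240 mm.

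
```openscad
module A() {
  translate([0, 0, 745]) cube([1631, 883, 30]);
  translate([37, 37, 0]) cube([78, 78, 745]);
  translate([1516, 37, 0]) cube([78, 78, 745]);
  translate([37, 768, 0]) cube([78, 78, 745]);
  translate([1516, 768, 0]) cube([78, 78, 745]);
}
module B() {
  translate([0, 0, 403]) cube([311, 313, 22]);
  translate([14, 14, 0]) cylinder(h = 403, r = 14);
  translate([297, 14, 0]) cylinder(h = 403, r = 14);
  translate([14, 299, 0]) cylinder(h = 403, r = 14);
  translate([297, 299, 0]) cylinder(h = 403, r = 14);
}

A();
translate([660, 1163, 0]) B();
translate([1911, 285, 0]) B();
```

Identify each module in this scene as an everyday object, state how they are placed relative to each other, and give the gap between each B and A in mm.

A is a table. B is a stool. Two stools sit around the table at the +y, +x sides. The gap between each stool and the table is 280 mm.

Each stool's nearest face is 280 mm from the table's bounding box.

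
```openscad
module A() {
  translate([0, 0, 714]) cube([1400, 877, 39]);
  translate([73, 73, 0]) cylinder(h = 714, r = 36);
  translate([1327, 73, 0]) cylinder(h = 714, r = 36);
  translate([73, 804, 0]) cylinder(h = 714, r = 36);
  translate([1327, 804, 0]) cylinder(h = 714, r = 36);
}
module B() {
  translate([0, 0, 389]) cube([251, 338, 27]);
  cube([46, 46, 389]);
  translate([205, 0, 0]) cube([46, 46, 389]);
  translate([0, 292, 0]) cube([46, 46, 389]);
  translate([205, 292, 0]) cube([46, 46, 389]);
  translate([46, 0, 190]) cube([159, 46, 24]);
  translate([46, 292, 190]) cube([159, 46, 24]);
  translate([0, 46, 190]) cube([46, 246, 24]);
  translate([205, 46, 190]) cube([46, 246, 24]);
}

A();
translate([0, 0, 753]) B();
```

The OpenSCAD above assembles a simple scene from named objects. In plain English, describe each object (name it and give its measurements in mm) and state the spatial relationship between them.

A is a table: top 1400 mm (x) × 877 mm (y), 39 mm thick, upper face at z = 753 mm, on four round legs of 72 mm diameter, each leg's bounding box inset 37 mm from the nearest pair of top edges, running from z = 0 to the bottom of the top.

B is a four-legged stool. The seat is a 251×338×27 mm slab whose top surface is at z = 416 mm; four square legs, each 46×46 mm in cross-section, run from the floor (z = 0) to the underside of the seat, each flush with a corner of the seat. Four stretchers, 46 mm wide and 24 mm tall, connect adjacent legs with their undersides at z = 190 mm, each running between the inner faces of the legs it joins and aligned with the legs' outer faces on the other axis.

The stool is on top of the table.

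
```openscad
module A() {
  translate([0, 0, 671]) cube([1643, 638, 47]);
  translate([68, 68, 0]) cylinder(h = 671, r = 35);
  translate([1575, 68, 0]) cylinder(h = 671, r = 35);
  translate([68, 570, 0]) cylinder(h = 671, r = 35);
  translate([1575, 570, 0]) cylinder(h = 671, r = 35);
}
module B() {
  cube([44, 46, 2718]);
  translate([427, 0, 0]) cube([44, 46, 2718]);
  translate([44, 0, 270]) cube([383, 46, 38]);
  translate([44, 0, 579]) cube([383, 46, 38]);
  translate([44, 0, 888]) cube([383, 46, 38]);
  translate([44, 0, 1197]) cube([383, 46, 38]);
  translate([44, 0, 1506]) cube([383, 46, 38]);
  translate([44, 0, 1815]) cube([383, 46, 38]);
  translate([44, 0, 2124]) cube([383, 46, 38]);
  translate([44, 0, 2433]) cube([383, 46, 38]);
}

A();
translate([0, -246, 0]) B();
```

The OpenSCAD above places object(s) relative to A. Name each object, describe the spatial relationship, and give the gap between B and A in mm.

The ladder's nearest face is 200 mm from the table's −y face.

A is a table. B is a ladder. The ladder is on the floor beside the table on its −y side. The gap between the ladder and the table is 200 mm.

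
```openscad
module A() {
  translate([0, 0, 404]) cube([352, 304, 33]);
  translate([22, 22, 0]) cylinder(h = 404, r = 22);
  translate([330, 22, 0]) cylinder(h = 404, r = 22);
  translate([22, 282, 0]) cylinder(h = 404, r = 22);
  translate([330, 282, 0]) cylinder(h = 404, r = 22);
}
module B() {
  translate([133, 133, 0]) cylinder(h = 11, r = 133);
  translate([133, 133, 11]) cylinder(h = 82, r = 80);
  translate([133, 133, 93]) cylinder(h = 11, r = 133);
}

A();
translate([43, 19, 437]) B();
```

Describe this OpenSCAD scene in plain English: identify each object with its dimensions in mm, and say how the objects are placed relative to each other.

A is a simple wooden stool: a rectangular seat 352 mm (x) by 304 mm (y), 33 mm thick, top face at z = 437 mm, on four round legs, each 44 mm in diameter. The legs rest on z = 0, each leg's axis is inset half a diameter from the nearest pair of seat edges (so the leg's bounding box is flush with the corner).

B is a spool: two coaxial disc flanges of radius 133 mm and thickness 11 mm, joined by a core cylinder of radius 80 mm and height 82 mm. The lower flange rests on z = 0 and the three cylinders share a vertical axis.

The spool is on top of the stool, centred.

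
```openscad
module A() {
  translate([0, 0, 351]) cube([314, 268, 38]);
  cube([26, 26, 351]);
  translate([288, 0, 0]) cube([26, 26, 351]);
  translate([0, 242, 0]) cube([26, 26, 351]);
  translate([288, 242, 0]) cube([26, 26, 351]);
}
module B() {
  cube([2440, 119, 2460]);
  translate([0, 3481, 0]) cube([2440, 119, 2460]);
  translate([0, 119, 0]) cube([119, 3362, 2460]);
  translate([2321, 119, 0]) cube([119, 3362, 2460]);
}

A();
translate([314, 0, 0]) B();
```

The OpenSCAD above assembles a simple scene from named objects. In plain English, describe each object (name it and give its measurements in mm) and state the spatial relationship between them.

A is a four-legged stool. The seat is a 314×268×38 mm slab whose top surface is at z = 389 mm; four square legs, each 26×26 mm in cross-section, run from the floor (z = 0) to the underside of the seat, each flush with a corner of the seat.

B is a box-shaped house frame (walls only): outside footprint 2440×3600 mm, wall height 2460 mm, wall thickness 119 mm. The two y-facing walls run the full x-width; the two x-facing walls fit between the inner faces of the y-facing walls.

The house frame is against the stool's +x side, with their −y faces flush.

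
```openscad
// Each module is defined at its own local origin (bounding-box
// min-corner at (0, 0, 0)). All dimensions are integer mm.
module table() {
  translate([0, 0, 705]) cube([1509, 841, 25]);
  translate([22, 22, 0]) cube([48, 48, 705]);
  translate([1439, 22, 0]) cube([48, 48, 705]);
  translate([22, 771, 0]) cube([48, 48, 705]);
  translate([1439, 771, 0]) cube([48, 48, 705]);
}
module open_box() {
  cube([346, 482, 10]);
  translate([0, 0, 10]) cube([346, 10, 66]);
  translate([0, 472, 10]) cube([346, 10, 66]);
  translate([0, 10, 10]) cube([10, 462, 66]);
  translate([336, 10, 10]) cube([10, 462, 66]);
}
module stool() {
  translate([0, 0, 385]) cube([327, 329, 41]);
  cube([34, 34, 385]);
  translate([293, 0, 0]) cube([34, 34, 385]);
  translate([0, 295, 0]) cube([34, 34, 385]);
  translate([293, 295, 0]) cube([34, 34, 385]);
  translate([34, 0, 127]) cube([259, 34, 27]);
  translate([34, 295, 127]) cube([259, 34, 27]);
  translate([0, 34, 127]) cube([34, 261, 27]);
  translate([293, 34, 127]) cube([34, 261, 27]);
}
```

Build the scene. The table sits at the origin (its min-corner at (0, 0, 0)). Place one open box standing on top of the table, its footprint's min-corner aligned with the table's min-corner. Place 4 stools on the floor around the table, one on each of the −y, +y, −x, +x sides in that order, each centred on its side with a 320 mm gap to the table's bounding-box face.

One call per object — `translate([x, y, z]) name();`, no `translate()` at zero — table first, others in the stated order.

table();
translate([0, 0, 730]) open_box();
translate([591, -649, 0]) stool();
translate([591, 1161, 0]) stool();
translate([-647, 256, 0]) stool();
translate([1829, 256, 0]) stool();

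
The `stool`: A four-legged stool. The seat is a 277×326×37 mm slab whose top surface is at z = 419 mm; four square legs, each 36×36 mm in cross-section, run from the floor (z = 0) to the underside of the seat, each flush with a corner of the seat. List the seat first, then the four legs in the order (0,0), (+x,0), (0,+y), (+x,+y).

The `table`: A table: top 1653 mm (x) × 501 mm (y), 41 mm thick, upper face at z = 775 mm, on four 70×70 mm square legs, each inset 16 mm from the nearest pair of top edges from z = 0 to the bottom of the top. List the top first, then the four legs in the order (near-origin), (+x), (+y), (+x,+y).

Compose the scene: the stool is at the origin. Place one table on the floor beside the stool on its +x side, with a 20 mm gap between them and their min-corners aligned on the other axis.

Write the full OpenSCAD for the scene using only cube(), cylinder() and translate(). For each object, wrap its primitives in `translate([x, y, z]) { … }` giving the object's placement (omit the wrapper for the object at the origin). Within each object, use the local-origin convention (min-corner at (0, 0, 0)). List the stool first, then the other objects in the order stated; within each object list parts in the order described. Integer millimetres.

translate([0, 0, 382]) cube([277, 326, 37]);
cube([36, 36, 382]);
translate([241, 0, 0]) cube([36, 36, 382]);
translate([0, 290, 0]) cube([36, 36, 382]);
translate([241, 290, 0]) cube([36, 36, 382]);
translate([297, 0, 0]) {
  translate([0, 0, 734]) cube([1653, 501, 41]);
  translate([16, 16, 0]) cube([70, 70, 734]);
  translate([1567, 16, 0]) cube([70, 70, 734]);
  translate([16, 415, 0]) cube([70, 70, 734]);
  translate([1567, 415, 0]) cube([70, 70, 734]);
}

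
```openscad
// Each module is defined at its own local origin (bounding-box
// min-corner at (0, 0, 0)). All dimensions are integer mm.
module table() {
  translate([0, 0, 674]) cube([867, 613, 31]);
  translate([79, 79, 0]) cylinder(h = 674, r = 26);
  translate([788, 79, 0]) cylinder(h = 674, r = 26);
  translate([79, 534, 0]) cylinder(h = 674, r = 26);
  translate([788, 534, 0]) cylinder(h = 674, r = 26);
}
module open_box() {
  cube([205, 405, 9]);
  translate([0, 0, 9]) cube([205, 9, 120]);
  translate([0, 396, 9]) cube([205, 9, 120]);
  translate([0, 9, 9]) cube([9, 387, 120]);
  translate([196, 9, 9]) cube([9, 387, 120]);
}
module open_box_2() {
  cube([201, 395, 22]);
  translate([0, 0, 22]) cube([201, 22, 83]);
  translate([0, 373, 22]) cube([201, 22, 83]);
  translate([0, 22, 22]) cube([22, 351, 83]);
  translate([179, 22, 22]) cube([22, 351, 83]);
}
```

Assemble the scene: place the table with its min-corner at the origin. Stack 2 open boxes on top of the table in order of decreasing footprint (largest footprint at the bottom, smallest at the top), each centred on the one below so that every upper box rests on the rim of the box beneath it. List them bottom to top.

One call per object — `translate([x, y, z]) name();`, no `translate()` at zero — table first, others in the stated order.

table();
translate([331, 104, 705]) open_box();
translate([333, 109, 834]) open_box_2();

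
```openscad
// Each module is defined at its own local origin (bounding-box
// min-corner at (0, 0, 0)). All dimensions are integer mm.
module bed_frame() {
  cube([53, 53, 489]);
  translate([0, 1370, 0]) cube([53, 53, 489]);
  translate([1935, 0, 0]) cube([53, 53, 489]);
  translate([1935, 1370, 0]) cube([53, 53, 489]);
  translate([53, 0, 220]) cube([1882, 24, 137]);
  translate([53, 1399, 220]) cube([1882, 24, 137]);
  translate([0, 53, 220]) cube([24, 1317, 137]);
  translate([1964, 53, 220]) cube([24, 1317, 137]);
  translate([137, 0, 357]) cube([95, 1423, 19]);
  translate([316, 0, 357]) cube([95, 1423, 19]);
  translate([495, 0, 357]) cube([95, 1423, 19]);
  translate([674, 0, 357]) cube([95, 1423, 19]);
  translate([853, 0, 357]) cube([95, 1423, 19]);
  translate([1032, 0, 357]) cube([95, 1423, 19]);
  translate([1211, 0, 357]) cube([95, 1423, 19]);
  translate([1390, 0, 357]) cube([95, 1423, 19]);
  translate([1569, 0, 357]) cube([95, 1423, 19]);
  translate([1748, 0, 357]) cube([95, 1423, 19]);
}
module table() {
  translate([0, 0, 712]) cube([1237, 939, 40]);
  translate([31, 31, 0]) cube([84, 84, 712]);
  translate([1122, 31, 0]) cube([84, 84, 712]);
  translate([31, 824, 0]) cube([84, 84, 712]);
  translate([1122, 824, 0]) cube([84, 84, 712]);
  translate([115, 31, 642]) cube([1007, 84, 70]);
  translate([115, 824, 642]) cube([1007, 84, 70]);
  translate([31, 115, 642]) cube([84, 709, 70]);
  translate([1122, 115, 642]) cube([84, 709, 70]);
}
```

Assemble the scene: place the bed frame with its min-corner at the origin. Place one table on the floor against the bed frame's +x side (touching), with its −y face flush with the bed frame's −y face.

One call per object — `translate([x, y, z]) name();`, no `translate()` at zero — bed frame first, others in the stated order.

bed_frame();
translate([1988, 0, 0]) table();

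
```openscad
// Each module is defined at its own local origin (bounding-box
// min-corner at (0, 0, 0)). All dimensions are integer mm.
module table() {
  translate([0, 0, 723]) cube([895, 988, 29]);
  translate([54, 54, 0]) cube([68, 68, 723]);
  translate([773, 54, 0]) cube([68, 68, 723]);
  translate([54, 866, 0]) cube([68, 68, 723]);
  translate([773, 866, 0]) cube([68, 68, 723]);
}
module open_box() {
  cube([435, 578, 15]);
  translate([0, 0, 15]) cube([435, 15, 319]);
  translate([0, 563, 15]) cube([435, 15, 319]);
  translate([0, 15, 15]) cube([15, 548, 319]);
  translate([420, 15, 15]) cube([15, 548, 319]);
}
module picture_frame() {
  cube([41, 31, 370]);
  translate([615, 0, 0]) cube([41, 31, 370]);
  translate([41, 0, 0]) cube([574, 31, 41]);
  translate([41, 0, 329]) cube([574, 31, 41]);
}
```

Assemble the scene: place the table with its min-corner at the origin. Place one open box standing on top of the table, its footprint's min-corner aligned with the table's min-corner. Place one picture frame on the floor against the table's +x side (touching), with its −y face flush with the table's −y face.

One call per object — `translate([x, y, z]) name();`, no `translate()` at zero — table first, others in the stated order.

table();
translate([0, 0, 752]) open_box();
translate([895, 0, 0]) picture_frame();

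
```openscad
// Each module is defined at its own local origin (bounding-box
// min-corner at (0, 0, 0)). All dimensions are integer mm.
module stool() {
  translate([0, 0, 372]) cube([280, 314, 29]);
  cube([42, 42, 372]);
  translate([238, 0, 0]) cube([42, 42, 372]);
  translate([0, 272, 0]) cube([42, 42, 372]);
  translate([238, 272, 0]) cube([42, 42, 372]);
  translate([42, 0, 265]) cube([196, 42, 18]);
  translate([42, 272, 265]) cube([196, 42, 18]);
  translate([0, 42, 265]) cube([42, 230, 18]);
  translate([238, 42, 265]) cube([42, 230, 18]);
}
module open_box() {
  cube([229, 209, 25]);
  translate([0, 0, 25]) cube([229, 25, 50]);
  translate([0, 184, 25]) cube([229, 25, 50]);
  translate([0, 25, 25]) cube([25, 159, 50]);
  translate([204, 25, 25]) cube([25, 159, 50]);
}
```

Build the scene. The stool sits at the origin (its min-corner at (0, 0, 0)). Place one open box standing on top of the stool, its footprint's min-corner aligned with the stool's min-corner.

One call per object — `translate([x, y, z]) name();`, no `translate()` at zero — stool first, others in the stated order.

stool();
translate([0, 0, 401]) open_box();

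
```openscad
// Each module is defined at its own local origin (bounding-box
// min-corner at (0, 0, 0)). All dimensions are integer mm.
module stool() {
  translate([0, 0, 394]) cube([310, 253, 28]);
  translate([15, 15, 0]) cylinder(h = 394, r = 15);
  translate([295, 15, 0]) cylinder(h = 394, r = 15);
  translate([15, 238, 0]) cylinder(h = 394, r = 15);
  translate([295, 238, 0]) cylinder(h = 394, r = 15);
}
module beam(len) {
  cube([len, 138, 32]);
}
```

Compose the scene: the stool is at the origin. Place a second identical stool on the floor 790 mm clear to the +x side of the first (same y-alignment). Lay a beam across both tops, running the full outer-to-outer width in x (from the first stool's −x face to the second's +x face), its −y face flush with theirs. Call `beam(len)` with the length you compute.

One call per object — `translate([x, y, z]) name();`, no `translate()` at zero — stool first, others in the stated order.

stool();
translate([1100, 0, 0]) stool();
translate([0, 0, 422]) beam(1410);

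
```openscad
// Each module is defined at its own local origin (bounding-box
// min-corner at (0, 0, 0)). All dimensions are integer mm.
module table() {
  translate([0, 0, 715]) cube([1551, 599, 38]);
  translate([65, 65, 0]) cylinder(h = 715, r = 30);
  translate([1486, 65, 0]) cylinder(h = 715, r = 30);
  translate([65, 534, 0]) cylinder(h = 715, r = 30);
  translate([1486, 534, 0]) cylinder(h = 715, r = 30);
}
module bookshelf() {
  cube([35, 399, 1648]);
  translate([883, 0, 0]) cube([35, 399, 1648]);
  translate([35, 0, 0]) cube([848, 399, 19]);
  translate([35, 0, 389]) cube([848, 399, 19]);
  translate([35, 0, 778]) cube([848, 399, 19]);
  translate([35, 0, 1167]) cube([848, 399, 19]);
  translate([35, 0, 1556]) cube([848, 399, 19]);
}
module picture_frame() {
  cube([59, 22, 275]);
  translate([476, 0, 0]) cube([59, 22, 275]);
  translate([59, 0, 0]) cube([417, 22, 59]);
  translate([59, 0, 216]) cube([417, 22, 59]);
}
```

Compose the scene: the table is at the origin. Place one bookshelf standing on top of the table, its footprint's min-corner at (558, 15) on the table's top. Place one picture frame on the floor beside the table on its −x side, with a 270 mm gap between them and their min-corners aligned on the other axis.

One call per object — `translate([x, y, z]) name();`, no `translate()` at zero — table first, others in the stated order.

table();
translate([558, 15, 753]) bookshelf();
translate([-805, 0, 0]) picture_frame();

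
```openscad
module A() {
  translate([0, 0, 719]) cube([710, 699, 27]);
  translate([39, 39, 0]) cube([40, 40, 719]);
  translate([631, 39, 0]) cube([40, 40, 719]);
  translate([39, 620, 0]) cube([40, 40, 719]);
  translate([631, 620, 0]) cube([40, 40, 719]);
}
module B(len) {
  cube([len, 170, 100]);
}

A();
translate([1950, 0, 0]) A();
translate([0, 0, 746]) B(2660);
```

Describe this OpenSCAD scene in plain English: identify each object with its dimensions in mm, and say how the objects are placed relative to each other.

A is a table: top 710 mm (x) × 699 mm (y), 27 mm thick, upper face at z = 746 mm, on four 40×40 mm square legs, each inset 39 mm from the nearest pair of top edges, running from z = 0 to the bottom of the top.

B is a rectangular beam 2660 mm long (x), 170 mm deep (y), 100 mm thick (z).

The beam spans the tops of two tables placed 1240 mm apart, resting at z = 746 mm.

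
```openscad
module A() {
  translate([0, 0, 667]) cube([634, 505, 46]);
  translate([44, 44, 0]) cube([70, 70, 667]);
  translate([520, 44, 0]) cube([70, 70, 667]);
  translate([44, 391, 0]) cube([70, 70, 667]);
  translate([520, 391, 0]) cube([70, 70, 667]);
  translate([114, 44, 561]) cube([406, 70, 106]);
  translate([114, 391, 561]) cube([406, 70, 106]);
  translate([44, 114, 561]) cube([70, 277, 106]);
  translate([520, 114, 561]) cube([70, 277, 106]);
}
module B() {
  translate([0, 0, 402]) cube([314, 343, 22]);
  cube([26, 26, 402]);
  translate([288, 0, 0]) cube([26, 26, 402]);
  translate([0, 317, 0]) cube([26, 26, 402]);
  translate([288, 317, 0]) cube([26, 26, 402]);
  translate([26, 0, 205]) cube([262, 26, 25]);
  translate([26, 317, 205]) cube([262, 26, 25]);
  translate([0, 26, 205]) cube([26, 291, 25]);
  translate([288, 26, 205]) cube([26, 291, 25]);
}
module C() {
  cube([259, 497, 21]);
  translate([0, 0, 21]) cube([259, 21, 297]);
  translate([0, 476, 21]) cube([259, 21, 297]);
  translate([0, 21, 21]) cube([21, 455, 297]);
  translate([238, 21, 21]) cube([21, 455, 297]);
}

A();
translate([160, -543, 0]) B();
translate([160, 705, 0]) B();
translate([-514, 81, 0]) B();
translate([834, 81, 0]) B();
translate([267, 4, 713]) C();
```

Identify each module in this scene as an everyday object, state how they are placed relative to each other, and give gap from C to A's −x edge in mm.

A is a table. B is a stool. C is an open box. Four stools sit around the table at the −y, +y, −x, +x sides. The open box is on top of the table. The gap from the open box to the table's −x edge is 267 mm.

The open box's min-x is at 267; the table's min-x is 0; gap = 267 mm.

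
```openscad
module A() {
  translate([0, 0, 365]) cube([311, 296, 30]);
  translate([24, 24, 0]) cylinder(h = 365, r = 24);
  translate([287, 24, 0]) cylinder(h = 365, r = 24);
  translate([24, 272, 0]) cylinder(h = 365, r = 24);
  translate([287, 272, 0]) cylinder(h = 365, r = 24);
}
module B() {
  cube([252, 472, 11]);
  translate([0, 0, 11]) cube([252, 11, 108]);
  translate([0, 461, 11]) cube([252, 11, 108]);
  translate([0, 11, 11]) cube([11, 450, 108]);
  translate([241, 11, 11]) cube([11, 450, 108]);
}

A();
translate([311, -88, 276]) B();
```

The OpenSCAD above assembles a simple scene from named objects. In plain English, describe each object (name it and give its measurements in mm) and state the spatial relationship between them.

A is a four-legged stool. The seat is a 311×296×30 mm slab whose top surface is at z = 395 mm; four round legs, each 48 mm in diameter, run from the floor (z = 0) to the underside of the seat, each leg's axis is inset half a diameter from the nearest pair of seat edges (so the leg's bounding box is flush with the corner).

B is an open-topped rectangular box: outside dimensions 252×472×119 mm, with a uniform wall and base thickness of 11 mm. The base is a full 252×472 slab on the floor; four walls sit on top of the base. The front and back walls (the −y and +y sides) span the full width; the two side walls fit between them.

The open box is beside the stool with their tops flush at z = 395.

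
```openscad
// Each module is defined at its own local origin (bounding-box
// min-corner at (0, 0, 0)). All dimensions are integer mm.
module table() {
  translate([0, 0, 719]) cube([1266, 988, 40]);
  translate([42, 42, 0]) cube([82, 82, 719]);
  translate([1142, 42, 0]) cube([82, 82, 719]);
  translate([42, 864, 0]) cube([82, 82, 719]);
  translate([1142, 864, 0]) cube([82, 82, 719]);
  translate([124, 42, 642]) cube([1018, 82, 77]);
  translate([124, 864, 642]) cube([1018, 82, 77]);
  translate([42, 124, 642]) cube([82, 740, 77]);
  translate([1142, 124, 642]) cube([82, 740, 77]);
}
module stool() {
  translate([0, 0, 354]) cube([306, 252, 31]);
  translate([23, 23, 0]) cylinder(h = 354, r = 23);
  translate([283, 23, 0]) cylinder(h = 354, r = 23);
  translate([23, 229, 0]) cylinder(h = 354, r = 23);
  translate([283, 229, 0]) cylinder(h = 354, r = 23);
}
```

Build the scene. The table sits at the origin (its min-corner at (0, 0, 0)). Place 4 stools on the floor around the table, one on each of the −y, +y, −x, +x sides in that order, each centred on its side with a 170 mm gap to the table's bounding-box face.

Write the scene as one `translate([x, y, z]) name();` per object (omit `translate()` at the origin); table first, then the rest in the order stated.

table();
translate([480, -422, 0]) stool();
translate([480, 1158, 0]) stool();
translate([-476, 368, 0]) stool();
translate([1436, 368, 0]) stool();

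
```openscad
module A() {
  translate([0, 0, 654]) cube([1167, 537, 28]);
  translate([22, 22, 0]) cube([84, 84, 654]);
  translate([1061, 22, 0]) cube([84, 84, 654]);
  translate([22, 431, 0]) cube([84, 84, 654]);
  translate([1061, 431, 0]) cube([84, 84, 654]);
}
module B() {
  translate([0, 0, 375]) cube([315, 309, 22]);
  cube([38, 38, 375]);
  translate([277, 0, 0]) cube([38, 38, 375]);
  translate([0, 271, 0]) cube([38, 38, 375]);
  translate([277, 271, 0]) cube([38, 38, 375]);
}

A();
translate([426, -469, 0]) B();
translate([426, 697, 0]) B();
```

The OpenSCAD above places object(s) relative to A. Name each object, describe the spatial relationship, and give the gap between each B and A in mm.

Each stool's nearest face is 160 mm from the table's bounding box.

A is a table. B is a stool. Two stools sit around the table at the −y, +y sides. The gap between each stool and the table is 160 mm.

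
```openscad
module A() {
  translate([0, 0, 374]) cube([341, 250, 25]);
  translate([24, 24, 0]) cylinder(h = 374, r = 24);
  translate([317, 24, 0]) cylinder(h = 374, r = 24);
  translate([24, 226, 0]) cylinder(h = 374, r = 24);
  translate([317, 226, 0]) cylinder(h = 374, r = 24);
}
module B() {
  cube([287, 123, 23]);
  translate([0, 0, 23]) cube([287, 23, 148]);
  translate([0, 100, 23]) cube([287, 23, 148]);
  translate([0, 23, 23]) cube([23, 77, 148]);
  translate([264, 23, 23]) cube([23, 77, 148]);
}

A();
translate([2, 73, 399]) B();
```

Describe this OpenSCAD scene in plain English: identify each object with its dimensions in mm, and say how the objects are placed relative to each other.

A is a four-legged stool. The seat is a 341×250×25 mm slab whose top surface is at z = 399 mm; four round legs, each 48 mm in diameter, run from the floor (z = 0) to the underside of the seat, each leg's axis is inset half a diameter from the nearest pair of seat edges (so the leg's bounding box is flush with the corner).

B is an open-topped rectangular box: outside dimensions 287×123×171 mm, with a uniform wall and base thickness of 23 mm. The base is a full 287×123 slab on the floor; four walls sit on top of the base. The front and back walls (the −y and +y sides) span the full width; the two side walls fit between them.

The open box is on top of the stool.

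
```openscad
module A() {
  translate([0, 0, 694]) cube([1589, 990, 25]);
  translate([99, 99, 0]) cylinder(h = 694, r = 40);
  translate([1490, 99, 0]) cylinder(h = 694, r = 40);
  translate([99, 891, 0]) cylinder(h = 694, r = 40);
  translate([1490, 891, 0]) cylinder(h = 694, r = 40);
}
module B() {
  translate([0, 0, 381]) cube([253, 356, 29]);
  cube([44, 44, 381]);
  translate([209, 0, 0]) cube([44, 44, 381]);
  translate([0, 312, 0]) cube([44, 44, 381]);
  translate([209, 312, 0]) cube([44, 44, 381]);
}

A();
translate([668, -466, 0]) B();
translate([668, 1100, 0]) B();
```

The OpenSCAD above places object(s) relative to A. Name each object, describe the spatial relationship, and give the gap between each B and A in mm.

Each stool's nearest face is 110 mm from the table's bounding box.

A is a table. B is a stool. Two stools sit around the table at the −y, +y sides. The gap between each stool and the table is 110 mm.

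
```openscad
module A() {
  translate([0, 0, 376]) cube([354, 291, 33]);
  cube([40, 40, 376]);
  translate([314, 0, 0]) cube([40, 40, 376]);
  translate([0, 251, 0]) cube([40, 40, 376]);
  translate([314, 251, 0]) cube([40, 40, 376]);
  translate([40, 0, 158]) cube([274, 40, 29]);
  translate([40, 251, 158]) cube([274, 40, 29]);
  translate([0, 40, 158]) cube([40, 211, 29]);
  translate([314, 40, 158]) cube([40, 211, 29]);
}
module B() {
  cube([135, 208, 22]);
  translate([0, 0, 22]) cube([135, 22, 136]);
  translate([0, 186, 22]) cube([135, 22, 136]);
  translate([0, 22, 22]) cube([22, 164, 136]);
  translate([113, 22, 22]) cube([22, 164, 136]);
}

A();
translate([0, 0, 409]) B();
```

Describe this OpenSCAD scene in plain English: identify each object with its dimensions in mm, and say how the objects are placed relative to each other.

A is a four-legged stool. The seat is a 354×291×33 mm slab whose top surface is at z = 409 mm; four square legs, each 40×40 mm in cross-section, run from the floor (z = 0) to the underside of the seat, each flush with a corner of the seat. Four stretchers, 40 mm wide and 29 mm tall, connect adjacent legs with their undersides at z = 158 mm, each running between the inner faces of the legs it joins and aligned with the legs' outer faces on the other axis.

B is an open storage box with external size 135×208×158 mm and wall thickness 22 mm (the base is also 22 mm thick). The base covers the whole footprint; the four walls stand on the base, with the y-facing walls full-width and the x-facing walls fitting between their inner faces.

The open box is on top of the stool.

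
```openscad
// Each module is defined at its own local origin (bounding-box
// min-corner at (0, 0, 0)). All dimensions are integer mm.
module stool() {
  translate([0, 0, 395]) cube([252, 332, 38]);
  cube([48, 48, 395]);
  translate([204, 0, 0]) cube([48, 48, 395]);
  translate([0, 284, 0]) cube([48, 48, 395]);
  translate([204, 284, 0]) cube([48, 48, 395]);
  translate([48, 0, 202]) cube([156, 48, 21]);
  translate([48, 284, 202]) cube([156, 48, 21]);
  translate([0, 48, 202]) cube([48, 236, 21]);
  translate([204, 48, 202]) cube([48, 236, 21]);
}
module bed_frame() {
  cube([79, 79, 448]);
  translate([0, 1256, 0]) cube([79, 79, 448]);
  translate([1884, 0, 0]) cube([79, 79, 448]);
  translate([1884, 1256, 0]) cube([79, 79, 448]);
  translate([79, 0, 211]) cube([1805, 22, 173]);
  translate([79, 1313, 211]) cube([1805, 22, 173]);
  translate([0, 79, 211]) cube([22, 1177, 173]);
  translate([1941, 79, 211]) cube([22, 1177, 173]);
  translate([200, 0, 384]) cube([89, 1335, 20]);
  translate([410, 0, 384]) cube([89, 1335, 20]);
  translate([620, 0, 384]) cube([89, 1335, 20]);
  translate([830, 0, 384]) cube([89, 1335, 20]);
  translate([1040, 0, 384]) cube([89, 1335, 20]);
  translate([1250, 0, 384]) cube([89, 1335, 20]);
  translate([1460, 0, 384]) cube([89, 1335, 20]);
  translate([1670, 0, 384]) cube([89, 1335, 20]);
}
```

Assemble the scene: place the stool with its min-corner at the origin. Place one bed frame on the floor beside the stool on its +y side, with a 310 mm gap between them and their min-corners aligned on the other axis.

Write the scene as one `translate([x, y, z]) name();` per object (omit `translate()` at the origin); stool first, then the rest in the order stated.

stool();
translate([0, 642, 0]) bed_frame();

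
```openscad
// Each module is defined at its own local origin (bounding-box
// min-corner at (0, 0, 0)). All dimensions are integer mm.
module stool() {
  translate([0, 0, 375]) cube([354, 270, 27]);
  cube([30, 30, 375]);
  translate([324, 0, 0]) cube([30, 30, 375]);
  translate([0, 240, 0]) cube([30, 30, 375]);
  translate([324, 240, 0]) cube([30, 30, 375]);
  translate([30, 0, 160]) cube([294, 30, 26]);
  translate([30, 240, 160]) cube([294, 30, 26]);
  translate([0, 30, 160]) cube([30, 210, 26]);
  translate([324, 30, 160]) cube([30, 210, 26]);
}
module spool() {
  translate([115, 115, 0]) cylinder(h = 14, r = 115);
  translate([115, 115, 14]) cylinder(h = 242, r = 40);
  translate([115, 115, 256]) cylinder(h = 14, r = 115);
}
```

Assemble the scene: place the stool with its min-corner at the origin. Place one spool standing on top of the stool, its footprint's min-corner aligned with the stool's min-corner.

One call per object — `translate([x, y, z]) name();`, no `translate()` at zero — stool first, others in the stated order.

stool();
translate([0, 0, 402]) spool();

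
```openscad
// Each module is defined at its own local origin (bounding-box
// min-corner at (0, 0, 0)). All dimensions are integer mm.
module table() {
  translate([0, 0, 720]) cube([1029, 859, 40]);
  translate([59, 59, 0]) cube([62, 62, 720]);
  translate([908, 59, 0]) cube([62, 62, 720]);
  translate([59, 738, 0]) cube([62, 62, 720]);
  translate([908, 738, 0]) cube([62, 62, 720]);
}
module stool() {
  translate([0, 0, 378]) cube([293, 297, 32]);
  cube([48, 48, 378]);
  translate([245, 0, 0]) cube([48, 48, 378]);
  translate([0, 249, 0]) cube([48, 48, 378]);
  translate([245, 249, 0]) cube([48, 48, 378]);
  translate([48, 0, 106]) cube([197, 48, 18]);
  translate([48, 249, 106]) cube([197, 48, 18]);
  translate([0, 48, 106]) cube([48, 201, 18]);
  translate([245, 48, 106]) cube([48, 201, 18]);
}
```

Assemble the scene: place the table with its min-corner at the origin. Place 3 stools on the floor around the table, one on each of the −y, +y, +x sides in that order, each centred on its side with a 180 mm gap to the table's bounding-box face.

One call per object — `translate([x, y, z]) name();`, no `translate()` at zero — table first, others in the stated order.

table();
translate([368, -477, 0]) stool();
translate([368, 1039, 0]) stool();
translate([1209, 281, 0]) stool();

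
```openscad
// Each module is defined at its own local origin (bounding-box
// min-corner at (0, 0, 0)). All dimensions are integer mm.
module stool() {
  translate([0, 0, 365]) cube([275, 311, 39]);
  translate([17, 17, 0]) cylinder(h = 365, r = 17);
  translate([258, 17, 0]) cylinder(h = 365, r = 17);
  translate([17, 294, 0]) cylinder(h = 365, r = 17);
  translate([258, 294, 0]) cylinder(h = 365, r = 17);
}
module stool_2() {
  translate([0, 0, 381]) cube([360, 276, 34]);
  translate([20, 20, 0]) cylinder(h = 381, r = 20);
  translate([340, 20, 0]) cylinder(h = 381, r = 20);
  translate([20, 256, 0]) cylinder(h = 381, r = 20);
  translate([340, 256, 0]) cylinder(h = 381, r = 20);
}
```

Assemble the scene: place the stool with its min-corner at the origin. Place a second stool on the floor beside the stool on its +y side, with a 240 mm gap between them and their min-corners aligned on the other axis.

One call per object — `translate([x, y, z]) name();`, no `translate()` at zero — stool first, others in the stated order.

stool();
translate([0, 551, 0]) stool_2();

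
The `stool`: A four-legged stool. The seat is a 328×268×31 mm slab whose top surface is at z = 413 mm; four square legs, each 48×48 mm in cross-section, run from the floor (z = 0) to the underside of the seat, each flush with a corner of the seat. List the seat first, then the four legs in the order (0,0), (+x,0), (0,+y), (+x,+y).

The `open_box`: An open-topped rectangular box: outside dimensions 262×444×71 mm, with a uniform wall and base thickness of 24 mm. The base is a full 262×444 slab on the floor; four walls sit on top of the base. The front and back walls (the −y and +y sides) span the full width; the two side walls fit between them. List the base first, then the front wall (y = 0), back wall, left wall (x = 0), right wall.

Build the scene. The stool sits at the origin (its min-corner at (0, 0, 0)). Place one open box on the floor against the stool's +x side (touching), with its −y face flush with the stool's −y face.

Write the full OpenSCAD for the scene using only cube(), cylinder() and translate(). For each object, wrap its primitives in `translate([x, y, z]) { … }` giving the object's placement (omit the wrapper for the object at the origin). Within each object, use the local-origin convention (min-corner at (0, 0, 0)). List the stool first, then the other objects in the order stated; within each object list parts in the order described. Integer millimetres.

translate([0, 0, 382]) cube([328, 268, 31]);
cube([48, 48, 382]);
translate([280, 0, 0]) cube([48, 48, 382]);
translate([0, 220, 0]) cube([48, 48, 382]);
translate([280, 220, 0]) cube([48, 48, 382]);
translate([328, 0, 0]) {
  cube([262, 444, 24]);
  translate([0, 0, 24]) cube([262, 24, 47]);
  translate([0, 420, 24]) cube([262, 24, 47]);
  translate([0, 24, 24]) cube([24, 396, 47]);
  translate([238, 24, 24]) cube([24, 396, 47]);
}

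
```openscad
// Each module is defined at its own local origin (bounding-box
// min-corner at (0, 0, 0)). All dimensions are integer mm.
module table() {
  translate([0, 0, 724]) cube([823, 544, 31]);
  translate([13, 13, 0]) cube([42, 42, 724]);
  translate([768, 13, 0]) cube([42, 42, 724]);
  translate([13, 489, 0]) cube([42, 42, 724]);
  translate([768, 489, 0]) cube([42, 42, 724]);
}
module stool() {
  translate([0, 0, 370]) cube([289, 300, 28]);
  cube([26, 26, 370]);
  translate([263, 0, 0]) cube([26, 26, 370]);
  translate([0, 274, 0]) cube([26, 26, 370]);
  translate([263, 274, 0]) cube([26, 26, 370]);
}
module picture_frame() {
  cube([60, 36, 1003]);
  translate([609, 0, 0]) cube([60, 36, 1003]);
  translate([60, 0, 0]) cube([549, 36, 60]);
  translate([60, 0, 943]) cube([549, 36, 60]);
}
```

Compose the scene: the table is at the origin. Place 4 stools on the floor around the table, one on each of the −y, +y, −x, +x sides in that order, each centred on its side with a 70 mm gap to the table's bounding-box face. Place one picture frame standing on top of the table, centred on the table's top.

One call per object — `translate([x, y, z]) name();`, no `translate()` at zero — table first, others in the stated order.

table();
translate([267, -370, 0]) stool();
translate([267, 614, 0]) stool();
translate([-359, 122, 0]) stool();
translate([893, 122, 0]) stool();
translate([77, 254, 755]) picture_frame();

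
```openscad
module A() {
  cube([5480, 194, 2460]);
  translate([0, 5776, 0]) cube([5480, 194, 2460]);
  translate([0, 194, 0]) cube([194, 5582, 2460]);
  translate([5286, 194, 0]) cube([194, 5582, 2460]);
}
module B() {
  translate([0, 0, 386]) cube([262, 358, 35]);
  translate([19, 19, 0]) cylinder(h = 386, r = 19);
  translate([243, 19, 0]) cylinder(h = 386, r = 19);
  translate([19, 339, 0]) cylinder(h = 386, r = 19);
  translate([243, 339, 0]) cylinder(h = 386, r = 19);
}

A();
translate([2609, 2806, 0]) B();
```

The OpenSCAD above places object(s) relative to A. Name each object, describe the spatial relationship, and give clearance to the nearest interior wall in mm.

Clearances: x = 2415, y = 2612; minimum 2415 mm.

A is a house frame. B is a stool. The stool sits inside the house frame, centred. The clearance to the nearest interior wall is 2415 mm.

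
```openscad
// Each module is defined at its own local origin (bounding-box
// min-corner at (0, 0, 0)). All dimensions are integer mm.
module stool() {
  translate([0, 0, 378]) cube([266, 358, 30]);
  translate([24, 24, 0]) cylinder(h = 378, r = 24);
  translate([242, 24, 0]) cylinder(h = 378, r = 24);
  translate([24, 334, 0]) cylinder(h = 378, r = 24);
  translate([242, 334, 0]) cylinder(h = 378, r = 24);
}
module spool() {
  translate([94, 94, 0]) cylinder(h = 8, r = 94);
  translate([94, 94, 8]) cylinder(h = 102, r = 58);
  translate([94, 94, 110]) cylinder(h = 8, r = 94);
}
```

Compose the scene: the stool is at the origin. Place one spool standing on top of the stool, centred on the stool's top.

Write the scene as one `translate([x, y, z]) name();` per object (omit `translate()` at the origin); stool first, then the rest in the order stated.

stool();
translate([39, 85, 408]) spool();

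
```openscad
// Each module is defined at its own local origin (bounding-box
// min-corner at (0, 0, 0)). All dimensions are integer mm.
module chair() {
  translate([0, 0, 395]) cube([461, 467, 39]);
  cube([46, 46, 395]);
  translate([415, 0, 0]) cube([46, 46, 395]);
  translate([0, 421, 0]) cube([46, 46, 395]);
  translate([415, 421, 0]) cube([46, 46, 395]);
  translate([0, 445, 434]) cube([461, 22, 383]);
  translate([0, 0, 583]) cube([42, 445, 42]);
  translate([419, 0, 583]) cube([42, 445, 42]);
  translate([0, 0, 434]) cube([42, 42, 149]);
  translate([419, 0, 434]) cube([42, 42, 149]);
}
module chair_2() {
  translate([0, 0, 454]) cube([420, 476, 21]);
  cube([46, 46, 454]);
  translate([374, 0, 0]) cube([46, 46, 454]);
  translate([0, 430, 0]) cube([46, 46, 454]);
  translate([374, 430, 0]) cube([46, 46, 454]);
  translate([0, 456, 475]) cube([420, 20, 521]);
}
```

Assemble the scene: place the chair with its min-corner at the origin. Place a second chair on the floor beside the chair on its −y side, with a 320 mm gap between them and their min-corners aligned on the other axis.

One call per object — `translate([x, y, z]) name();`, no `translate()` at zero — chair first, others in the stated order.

chair();
translate([0, -796, 0]) chair_2();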